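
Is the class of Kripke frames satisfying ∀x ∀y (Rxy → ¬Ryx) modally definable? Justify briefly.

Any modally definable frame class is closed under surjective bounded morphisms.
The 4-cycle (worlds a,b,c,d with a→b→c→d→a) is asymmetric. Mapping every world to a single reflexive point • is a surjective bounded morphism, and the reflexive point is not asymmetric (R•• but asymmetry requires ¬R••).
Hence asymmetry is not modally definable.

Not definable by any modal formula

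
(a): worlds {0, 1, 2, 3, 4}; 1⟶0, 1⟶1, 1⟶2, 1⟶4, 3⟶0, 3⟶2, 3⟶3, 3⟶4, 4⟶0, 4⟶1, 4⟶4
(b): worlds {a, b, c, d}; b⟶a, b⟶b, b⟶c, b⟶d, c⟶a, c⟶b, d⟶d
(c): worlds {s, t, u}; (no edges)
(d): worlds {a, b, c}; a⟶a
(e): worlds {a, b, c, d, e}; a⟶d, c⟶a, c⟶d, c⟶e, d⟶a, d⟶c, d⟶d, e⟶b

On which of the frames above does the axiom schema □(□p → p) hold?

(c), (d)

Frame correspondent (Sahlqvist): ∀x ∀y (Rxy → Ryy) — i.e. shift-reflexivity.
(a): fails — R10 but not R00.
(b): fails — Rbc but not Rcc.
(c): ✓.
(d): ✓.
(e): fails — Reb but not Rbb.
Valid on: (c), (d).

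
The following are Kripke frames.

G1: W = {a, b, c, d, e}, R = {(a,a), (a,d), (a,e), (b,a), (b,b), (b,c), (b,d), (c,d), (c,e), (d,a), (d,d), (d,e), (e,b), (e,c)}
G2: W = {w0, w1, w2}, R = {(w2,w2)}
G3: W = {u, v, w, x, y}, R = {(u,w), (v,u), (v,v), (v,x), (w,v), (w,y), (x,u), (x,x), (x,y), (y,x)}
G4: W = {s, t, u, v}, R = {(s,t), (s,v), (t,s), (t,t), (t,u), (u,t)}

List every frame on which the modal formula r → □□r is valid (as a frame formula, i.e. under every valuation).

This is the axiom for a generalized confluence (Geach) condition; its first-order frame correspondent is ∀x ∀z (xR²z → ∃w (x = w ∧ z = w)).
G1: fails — aR²b but a ≠ b.
G2: ✓.
G3: fails — uR²v but u ≠ v.
G4: fails — sR²t but s ≠ t.

G2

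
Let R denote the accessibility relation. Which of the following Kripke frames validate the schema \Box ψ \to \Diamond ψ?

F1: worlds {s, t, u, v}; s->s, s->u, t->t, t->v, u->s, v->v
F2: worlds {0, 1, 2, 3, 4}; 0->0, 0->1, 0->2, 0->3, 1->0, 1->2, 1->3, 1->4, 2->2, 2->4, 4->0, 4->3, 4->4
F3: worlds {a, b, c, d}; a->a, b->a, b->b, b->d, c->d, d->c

F1, F3

The schema corresponds to seriality: \forall x \exists y Rxy.
F1: ✓.
F2: fails — world 3 has no successor.
F3: ✓.
Valid on: F1, F3.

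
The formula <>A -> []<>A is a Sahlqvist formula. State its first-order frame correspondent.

the Euclidean property

Suppose ◇A→□◇A is valid. Take Rxy, Rxz and set V(A)={y}. Then ◇A at x, so □◇A at x, so ◇A at z, so some w with Rzw has A; w=y, i.e. Rzy. By symmetry of the argument, Ryz.
The converse is a direct semantic check.
Frame condition: forall x forall y forall z (Rxy & Rxz -> Ryz).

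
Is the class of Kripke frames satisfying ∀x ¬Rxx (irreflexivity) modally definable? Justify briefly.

Modal frame validity is preserved under surjective bounded morphisms.
The 4-cycle (worlds w0,w1,w2,w3 with w0→w1→w2→w3→w0) is irreflexive, and the map sending every world to a single reflexive point • is a surjective bounded morphism (forth: every edge maps to (•,•); back: every world has a successor). So any modal formula valid on the 4-cycle is also valid on the reflexive point, which is not irreflexive.
Hence irreflexivity is not modally definable.

Not definable by any modal formula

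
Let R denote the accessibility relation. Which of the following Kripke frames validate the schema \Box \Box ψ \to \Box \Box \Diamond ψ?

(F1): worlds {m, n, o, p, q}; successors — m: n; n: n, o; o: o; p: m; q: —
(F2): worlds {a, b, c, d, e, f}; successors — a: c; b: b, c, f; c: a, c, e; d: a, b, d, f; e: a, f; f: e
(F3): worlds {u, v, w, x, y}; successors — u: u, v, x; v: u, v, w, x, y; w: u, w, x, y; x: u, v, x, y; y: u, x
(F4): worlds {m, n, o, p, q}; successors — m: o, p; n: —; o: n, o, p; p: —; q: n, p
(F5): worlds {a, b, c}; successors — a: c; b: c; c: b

(F1), (F3)

The schema corresponds to a generalized confluence (Geach) condition: \forall x \forall z (x R^2 z \to \exists w (x R^2 w \wedge zRw)).
(F1): ✓.
(F2): fails — eR²e but no w with eR²w and eRw.
(F3): ✓.
(F4): fails — mR²n but no w with mR²w and nRw.
(F5): fails — aR²b but no w with aR²w and bRw.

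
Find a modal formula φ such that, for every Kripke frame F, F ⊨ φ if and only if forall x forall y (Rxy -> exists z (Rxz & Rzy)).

□□s → □s

The condition is density. The C4 schema □□s → □s defines it.
Suppose □□s→□s is valid. Take Rxy and set V(s)={w : xR²w}. Then □□s at x, so □s at x, so s at y, i.e. ∃z(Rxz∧Rzy).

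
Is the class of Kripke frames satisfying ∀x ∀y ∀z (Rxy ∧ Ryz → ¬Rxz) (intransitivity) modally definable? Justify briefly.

Not definable by any modal formula

If a class were modally definable it would be closed under surjective bounded morphisms (Goldblatt–Thomason).
The 7-cycle (worlds a,b,c,d,e,f,g with a→b→c→d→e→f→g→a) is intransitive. Mapping every world to a single reflexive point • is a surjective bounded morphism; the reflexive point is not intransitive (R••∧R•• but R••).
So no modal formula (or set of formulas) defines exactly the intransitive frames.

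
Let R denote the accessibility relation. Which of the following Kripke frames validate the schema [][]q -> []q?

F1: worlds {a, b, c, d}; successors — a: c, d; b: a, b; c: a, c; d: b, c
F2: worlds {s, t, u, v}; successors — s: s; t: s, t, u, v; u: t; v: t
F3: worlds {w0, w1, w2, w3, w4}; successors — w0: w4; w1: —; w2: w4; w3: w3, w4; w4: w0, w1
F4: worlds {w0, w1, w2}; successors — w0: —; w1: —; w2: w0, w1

This is the axiom for density; its first-order frame correspondent is forall x forall y (Rxy -> exists z (Rxz & Rzy)).
F1: fails — Rad but no z with Raz and Rzd.
F2: satisfies the condition.
F3: fails — Rw0w4 but no z with Rw0z and Rzw4.
F4: fails — Rw2w0 but no z with Rw2z and Rzw0.
Valid on: F2.

F2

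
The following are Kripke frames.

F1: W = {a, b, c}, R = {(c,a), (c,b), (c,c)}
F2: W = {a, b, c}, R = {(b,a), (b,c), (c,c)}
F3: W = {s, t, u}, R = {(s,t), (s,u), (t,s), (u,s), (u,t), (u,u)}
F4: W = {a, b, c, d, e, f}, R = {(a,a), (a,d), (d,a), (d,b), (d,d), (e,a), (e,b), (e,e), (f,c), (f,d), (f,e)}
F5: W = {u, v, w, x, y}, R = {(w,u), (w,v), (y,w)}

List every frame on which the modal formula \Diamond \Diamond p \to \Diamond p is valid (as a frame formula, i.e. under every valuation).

F1, F2

This is the axiom for transitivity; its first-order frame correspondent is \forall x \forall y \forall z (Rxy \wedge Ryz \to Rxz).
F1: holds.
F2: holds.
F3: fails — Rts and Rsu but not Rtu.
F4: fails — Rfe and Reb but not Rfb.
F5: fails — Ryw and Rwu but not Ryu.
Valid on: F1, F2.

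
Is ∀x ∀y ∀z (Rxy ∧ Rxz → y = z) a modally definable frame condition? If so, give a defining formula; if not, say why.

Definable; ◇r → □r defines it

Yes: it is partial functionality, defined by the CD schema ◇r → □r.
Suppose ◇r→□r is valid. Take Rxy, Rxz and set V(r)={y}. Then ◇r at x, so □r at x, so r at z, i.e. z=y.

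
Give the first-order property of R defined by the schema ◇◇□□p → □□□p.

∀x ∀y ∀z ((xR²y ∧ xR³z) → ∃w (yR²w ∧ z = w))

This is a Sahlqvist (Geach-type) schema ◇^2□^2p → □^3◇^0p.
First-order correspondent: ∀x ∀y ∀z ((xR²y ∧ xR³z) → ∃w (yR²w ∧ z = w)).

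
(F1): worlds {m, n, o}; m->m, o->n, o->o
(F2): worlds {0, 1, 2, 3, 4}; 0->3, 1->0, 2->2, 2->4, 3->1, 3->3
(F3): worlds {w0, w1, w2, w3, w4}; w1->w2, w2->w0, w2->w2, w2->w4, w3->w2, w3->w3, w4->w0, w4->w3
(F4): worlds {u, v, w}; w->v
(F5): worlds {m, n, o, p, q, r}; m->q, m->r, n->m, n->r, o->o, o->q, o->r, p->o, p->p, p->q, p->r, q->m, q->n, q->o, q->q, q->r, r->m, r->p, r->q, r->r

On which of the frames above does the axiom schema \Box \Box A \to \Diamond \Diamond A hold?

The schema corresponds to a generalized confluence (Geach) condition: \forall x \exists w (x R^2 w \wedge x R^2 w).
(F1): fails — at n but no w with nR²w and nR²w.
(F2): fails — at 4 but no w with 4R²w and 4R²w.
(F3): fails — at w0 but no w with w0R²w and w0R²w.
(F4): fails — at u but no t with uR²t and uR²t.
(F5): condition met.

(F5)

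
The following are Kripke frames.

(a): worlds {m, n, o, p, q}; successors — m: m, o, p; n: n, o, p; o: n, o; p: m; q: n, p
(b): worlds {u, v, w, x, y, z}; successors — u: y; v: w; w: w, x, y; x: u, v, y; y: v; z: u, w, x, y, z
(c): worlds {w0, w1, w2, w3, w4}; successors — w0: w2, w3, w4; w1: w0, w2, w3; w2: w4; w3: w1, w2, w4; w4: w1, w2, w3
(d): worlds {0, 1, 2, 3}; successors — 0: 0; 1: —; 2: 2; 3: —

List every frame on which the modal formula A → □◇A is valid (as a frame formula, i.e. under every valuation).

Frame correspondent (Sahlqvist): ∀x ∀y (Rxy → Ryx) — i.e. symmetry.
(a): fails — Rmo but not Rom.
(b): fails — Rwx but not Rxw.
(c): fails — Rw1w2 but not Rw2w1.
(d): ✓.

(d)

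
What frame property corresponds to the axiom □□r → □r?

Suppose □□r→□r is valid. Take Rxy and set V(r)={w : xR²w}. Then □□r at x, so □r at x, so r at y, i.e. ∃z(Rxz∧Rzy).
The converse is a direct semantic check.
Frame condition: ∀x ∀y (Rxy → ∃z (Rxz ∧ Rzy)).

Density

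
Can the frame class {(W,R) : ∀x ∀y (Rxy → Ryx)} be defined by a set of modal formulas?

Definable; r → □◇r defines it

The condition is symmetry. A defining modal formula is r → □◇r.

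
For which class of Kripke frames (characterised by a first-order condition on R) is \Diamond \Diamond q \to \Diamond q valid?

transitivity: \forall x \forall y \forall z (Rxy \wedge Ryz \to Rxz)

This is frame-equivalent to □q → □□q (substitute ¬q for q and contrapose).
Suppose □q→□□q is valid. Take Rxy, Ryz and set V(q)={w : Rxw}. Then □q at x, so □□q at x, so □q at y, so q at z, i.e. Rxz.
Conversely, on a frame with transitivity the schema holds at every world under every valuation.
So the correspondent is transitivity.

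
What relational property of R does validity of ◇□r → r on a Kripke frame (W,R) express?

Symmetry

Equivalently (dual form): r → □◇r.
Suppose r→□◇r is valid. Take Rxy and set V(r)={x}. Then r at x, so □◇r at x, so ◇r at y, so some z with Ryz has r; z=x, i.e. Ryx.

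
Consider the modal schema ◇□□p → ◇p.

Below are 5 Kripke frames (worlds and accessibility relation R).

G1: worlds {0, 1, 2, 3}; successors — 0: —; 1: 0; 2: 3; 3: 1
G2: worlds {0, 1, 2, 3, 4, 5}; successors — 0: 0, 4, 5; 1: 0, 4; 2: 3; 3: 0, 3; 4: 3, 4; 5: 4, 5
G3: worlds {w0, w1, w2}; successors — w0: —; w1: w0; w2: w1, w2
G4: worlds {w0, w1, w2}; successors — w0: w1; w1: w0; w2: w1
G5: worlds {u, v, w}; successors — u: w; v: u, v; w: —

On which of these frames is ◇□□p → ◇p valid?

G2, G4

The schema corresponds to a generalized confluence (Geach) condition: ∀x ∀y (xRy → ∃w (yR²w ∧ xRw)).
G1: fails — 1R0 but no w with 0R²w and 1Rw.
G2: holds.
G3: fails — w1Rw0 but no w with w0R²w and w1Rw.
G4: holds.
G5: fails — uRw but no t with wR²t and uRt.
Valid on: G2, G4.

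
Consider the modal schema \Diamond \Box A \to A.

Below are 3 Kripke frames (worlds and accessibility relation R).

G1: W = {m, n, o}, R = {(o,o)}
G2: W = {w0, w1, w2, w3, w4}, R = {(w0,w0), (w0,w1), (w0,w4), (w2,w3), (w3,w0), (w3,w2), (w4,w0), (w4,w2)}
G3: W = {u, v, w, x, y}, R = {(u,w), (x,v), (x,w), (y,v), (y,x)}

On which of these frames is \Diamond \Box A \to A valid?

G1

This is the axiom for symmetry; its first-order frame correspondent is \forall x \forall y (Rxy \to Ryx).
G1: ✓.
G2: fails — Rw3w0 but not Rw0w3.
G3: fails — Rxw but not Rwx.
Valid on: G1.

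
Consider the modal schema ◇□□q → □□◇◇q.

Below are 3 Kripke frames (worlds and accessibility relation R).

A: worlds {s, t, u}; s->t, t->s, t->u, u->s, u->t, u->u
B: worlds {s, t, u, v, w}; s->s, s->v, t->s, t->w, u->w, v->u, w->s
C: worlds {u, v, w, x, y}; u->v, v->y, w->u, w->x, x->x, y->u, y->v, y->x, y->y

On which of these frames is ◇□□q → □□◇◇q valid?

A

Frame correspondent (Sahlqvist): ∀x ∀y ∀z ((xRy ∧ xR²z) → ∃w (yR²w ∧ zR²w)) — i.e. a generalized confluence (Geach) condition.
A: holds.
B: fails — sRs, sR²v but no w* with sR²w* and vR²w*.
C: fails — wRu, wR²x but no t with uR²t and xR²t.
Valid on: A.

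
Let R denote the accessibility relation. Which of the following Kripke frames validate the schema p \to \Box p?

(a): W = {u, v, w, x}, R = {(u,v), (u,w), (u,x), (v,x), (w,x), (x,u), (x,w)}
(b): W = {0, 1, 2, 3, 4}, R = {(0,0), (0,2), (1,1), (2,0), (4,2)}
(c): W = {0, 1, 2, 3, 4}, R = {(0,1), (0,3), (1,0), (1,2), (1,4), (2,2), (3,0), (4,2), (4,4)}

The schema corresponds to a generalized confluence (Geach) condition: \forall x \forall z (xRz \to \exists w (x = w \wedge z = w)).
(a): fails — uRv but u ≠ v.
(b): fails — 0R2 but 0 ≠ 2.
(c): fails — 0R1 but 0 ≠ 1.

none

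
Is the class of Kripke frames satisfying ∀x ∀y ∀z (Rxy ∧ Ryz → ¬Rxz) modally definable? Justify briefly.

If a class were modally definable it would be closed under surjective bounded morphisms (Goldblatt–Thomason).
The 5-cycle (worlds a,b,c,d,e with a→b→c→d→e→a) is intransitive. Mapping every world to a single reflexive point • is a surjective bounded morphism; the reflexive point is not intransitive (R••∧R•• but R••).
So the class is not modally definable.

No — not modally definable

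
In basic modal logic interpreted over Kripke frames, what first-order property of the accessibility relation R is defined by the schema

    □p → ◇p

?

Suppose □p→◇p is valid. At any x set V(p)=W. Then □p at x, so ◇p at x, so x has a successor.

seriality: ∀x ∃y Rxy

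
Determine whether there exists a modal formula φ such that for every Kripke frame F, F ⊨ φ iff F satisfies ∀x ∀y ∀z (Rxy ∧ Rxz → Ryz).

Yes, by ◇q → □◇q

The condition is the Euclidean property. A defining modal formula is ◇q → □◇q.
Suppose ◇q→□◇q is valid. Take Rxy, Rxz and set V(q)={y}. Then ◇q at x, so □◇q at x, so ◇q at z, so some w with Rzw has q; w=y, i.e. Rzy. By symmetry of the argument, Ryz.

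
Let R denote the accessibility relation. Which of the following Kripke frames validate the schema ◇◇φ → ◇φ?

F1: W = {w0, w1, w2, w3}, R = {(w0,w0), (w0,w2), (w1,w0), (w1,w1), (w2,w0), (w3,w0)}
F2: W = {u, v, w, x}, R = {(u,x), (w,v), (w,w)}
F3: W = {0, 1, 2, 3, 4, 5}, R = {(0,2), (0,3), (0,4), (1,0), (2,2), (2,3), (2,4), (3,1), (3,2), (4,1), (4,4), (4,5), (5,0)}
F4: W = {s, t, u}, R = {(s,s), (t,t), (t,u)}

Frame correspondent (Sahlqvist): ∀x ∀y ∀z (Rxy ∧ Ryz → Rxz) — i.e. transitivity.
F1: fails — Rw1w0 and Rw0w2 but not Rw1w2.
F2: ✓.
F3: fails — R10 and R02 but not R12.
F4: ✓.

F2, F4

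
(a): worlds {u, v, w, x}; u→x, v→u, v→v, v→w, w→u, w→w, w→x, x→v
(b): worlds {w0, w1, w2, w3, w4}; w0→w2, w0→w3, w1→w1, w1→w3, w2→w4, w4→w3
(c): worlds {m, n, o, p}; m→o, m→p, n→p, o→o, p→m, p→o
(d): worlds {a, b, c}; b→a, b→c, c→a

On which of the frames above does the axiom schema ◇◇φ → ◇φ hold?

(d)

Frame correspondent (Sahlqvist): ∀x ∀y ∀z (Rxy ∧ Ryz → Rxz) — i.e. transitivity.
(a): fails — Rwx and Rxv but not Rwv.
(b): fails — Rw2w4 and Rw4w3 but not Rw2w3.
(c): fails — Rpm and Rmp but not Rpp.
(d): satisfies the condition.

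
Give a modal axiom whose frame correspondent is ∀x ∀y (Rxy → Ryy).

□(□s → s)

The condition is shift-reflexivity. The T□ schema □(□s → s) defines it.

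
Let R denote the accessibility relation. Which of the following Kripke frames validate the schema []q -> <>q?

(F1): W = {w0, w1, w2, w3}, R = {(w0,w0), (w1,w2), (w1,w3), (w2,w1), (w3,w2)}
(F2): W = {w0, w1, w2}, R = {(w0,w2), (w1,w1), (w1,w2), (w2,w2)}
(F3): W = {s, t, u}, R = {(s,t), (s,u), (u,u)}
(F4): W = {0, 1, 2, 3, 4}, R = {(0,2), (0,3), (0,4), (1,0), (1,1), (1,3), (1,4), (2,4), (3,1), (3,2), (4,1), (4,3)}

This is the axiom for seriality; its first-order frame correspondent is forall x exists y Rxy.
(F1): holds.
(F2): holds.
(F3): fails — world t has no successor.
(F4): holds.
Valid on: (F1), (F2), (F4).

(F1), (F2), (F4)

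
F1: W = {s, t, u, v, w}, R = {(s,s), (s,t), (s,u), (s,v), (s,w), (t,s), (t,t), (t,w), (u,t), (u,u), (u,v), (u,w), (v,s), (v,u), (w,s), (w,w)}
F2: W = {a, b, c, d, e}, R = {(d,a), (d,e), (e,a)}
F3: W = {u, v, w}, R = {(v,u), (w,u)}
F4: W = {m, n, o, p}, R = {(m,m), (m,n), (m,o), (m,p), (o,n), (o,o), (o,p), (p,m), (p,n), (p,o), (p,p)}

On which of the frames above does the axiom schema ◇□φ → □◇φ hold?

F1

The schema corresponds to convergence: ∀x ∀y ∀z (Rxy ∧ Rxz → ∃w (Ryw ∧ Rzw)).
F1: satisfies the condition.
F2: fails — Rde and Rda but e and a have no common successor.
F3: fails — Rvu and Rvu but u and u have no common successor.
F4: fails — Rmo and Rmn but o and n have no common successor.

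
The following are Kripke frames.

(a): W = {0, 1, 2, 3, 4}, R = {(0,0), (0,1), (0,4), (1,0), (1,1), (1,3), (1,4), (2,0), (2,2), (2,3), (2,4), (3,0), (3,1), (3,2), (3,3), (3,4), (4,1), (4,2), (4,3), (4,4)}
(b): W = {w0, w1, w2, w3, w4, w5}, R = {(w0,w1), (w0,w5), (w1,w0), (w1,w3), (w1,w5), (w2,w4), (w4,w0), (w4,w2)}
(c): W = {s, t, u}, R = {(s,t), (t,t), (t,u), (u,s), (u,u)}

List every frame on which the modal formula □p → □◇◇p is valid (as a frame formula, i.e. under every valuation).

Frame correspondent (Sahlqvist): ∀x ∀z (xRz → ∃w (xRw ∧ zR²w)) — i.e. a generalized confluence (Geach) condition.
(a): ✓.
(b): fails — w0Rw5 but no w with w0Rw and w5R²w.
(c): ✓.

(a), (c)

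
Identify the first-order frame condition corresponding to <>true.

◇⊤ holds at w iff w has a successor, so frame-validity of ◇⊤ is exactly seriality. Equivalently via □p → ◇p:
Suppose □p→◇p is valid. At any x set V(p)=W. Then □p at x, so ◇p at x, so x has a successor.

seriality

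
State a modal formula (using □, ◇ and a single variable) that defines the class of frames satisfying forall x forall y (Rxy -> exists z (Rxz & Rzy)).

A defining formula is □□s → □s (the C4 axiom).
Suppose □□s→□s is valid. Take Rxy and set V(s)={w : xR²w}. Then □□s at x, so □s at x, so s at y, i.e. ∃z(Rxz∧Rzy).

□□s → □s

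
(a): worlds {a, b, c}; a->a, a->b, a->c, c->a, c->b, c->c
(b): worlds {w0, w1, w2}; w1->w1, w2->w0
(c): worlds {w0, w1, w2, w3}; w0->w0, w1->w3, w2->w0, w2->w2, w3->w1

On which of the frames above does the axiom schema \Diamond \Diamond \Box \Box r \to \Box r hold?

(b)

Frame correspondent (Sahlqvist): \forall x \forall y \forall z ((x R^2 y \wedge xRz) \to \exists w (y R^2 w \wedge z = w)) — i.e. a generalized confluence (Geach) condition.
(a): fails — aR²b, aRa but no w with bR²w and a=w.
(b): ✓.
(c): fails — w1R²w1, w1Rw3 but no w with w1R²w and w3=w.
Valid on: (b).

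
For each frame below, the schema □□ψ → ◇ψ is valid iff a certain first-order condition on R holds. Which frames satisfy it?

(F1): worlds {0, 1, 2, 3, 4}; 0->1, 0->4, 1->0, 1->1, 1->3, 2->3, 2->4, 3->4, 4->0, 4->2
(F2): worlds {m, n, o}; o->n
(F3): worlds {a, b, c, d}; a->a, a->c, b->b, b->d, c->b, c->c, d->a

This is the axiom for a generalized confluence (Geach) condition; its first-order frame correspondent is ∀x ∃w (xR²w ∧ xRw).
(F1): fails — at 3 but no w with 3R²w and 3Rw.
(F2): fails — at m but no w with mR²w and mRw.
(F3): holds.
Valid on: (F3).

(F3)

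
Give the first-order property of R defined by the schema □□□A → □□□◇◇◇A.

∀x ∀z (xR³z → ∃w (xR³w ∧ zR³w))

This is a Sahlqvist (Geach-type) schema ◇^0□^3A → □^3◇^3A.
Minimal-valuation argument: fix x; take any y with xR^0y and any z with xR^3z. Set V(A) to the set of worlds R-reachable from y in exactly 3 steps. Then □^3A holds at y, so the antecedent holds at x; validity forces ◇^3A at z, giving a w with zR^3w and yR^3w.
First-order correspondent: ∀x ∀z (xR³z → ∃w (xR³w ∧ zR³w)).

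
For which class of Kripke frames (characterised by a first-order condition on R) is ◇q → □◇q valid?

the Euclidean property

Suppose ◇q→□◇q is valid. Take Rxy, Rxz and set V(q)={y}. Then ◇q at x, so □◇q at x, so ◇q at z, so some w with Rzw has q; w=y, i.e. Rzy. By symmetry of the argument, Ryz.
Conversely, any frame satisfying ∀x ∀y ∀z (Rxy ∧ Rxz → Ryz) validates the schema.
So the correspondent is the Euclidean property.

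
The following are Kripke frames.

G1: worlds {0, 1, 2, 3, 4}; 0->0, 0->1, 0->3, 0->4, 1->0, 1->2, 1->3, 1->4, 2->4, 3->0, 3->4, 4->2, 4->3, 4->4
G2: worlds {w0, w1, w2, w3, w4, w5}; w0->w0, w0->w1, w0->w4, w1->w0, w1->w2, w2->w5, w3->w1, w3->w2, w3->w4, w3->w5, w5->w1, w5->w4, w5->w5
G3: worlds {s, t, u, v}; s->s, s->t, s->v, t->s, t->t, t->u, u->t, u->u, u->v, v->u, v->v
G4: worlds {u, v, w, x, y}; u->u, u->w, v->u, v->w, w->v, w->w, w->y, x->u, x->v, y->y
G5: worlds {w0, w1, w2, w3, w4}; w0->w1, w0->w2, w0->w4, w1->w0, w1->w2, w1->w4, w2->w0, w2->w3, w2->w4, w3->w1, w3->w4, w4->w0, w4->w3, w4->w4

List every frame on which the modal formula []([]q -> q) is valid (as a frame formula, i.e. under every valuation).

G3

The schema corresponds to shift-reflexivity: forall x forall y (Rxy -> Ryy).
G1: fails — R12 but not R22.
G2: fails — Rw1w2 but not Rw2w2.
G3: satisfies the condition.
G4: fails — Rwv but not Rvv.
G5: fails — Rw1w2 but not Rw2w2.
Valid on: G3.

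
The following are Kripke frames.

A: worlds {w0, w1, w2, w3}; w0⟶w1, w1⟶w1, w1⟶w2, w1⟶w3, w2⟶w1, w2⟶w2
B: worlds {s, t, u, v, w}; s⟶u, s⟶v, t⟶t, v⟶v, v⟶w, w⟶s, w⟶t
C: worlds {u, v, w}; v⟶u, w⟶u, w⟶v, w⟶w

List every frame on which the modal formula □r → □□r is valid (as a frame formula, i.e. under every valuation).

C

This is the axiom for transitivity; its first-order frame correspondent is ∀x ∀y ∀z (Rxy ∧ Ryz → Rxz).
A: fails — Rw0w1 and Rw1w2 but not Rw0w2.
B: fails — Rvw and Rwt but not Rvt.
C: satisfies the condition.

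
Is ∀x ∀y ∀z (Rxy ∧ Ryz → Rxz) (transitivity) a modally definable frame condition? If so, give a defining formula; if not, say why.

Yes: it is transitivity, defined by the 4 schema □q → □□q.
Suppose □q→□□q is valid. Take Rxy, Ryz and set V(q)={w : Rxw}. Then □q at x, so □□q at x, so □q at y, so q at z, i.e. Rxz.

Yes, by □q → □□q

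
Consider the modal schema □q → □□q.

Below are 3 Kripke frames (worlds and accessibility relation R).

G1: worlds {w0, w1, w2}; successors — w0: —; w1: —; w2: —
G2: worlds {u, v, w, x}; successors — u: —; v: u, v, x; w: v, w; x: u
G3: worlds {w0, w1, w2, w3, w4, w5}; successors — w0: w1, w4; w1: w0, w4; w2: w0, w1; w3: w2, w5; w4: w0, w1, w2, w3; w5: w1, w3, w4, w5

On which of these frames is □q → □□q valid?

Frame correspondent (Sahlqvist): ∀x ∀y ∀z (Rxy ∧ Ryz → Rxz) — i.e. transitivity.
G1: holds.
G2: fails — Rwv and Rvu but not Rwu.
G3: fails — Rw1w0 and Rw0w1 but not Rw1w1.

G1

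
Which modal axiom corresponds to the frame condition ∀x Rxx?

□p → p

A defining formula is □p → p (the T axiom).
Suppose □p→p is valid. At any x set V(p)={w : Rxw}. Then □p holds at x, so p holds at x, i.e. Rxx.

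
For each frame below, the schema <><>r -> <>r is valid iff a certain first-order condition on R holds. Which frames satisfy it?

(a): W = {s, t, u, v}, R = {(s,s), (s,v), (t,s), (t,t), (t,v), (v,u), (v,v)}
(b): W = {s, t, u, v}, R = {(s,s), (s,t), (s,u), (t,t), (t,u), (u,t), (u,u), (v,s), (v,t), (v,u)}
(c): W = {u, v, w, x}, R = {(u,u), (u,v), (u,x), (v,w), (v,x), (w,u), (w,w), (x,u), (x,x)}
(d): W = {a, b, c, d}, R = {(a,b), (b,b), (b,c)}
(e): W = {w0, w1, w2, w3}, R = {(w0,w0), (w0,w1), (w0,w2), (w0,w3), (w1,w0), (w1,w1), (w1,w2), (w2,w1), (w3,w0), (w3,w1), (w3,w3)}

(b)

Frame correspondent (Sahlqvist): forall x forall y forall z (Rxy & Ryz -> Rxz) — i.e. transitivity.
(a): fails — Rtv and Rvu but not Rtu.
(b): ✓.
(c): fails — Ruv and Rvw but not Ruw.
(d): fails — Rab and Rbc but not Rac.
(e): fails — Rw1w0 and Rw0w3 but not Rw1w3.
Valid on: (b).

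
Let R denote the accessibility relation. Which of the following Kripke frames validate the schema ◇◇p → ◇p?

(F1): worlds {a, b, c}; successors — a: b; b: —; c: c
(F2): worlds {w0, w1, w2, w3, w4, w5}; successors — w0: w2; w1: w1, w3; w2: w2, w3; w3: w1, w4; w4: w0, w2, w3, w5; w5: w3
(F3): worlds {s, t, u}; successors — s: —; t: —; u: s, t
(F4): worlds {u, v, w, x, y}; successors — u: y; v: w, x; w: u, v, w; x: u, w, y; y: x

This is the axiom for transitivity; its first-order frame correspondent is ∀x ∀y ∀z (Rxy ∧ Ryz → Rxz).
(F1): condition met.
(F2): fails — Rw3w1 and Rw1w3 but not Rw3w3.
(F3): condition met.
(F4): fails — Rxw and Rwv but not Rxv.

(F1), (F3)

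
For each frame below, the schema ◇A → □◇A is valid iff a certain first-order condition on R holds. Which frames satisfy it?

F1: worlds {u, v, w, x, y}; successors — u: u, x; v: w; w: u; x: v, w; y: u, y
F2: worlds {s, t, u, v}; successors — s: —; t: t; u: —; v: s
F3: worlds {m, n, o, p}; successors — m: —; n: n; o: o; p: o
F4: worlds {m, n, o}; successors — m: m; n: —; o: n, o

F3

This is the axiom for the Euclidean property; its first-order frame correspondent is ∀x ∀y ∀z (Rxy ∧ Rxz → Ryz).
F1: fails — Rux and Ruu but not Rxu.
F2: fails — Rvs and Rvs but not Rss.
F3: holds.
F4: fails — Ron and Roo but not Rno.
Valid on: F3.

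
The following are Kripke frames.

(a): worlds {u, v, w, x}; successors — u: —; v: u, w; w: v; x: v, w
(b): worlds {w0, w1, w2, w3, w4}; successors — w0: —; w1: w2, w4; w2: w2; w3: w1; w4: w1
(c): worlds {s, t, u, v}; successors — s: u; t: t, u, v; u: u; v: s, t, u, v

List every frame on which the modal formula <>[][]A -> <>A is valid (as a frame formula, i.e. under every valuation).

Frame correspondent (Sahlqvist): forall x forall y (xRy -> exists w (y R^2 w & xRw)) — i.e. a generalized confluence (Geach) condition.
(a): fails — vRu but no t with uR²t and vRt.
(b): ✓.
(c): ✓.
Valid on: (b), (c).

(b), (c)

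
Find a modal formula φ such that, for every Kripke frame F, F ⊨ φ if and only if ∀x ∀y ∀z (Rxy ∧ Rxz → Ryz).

◇q → □◇q

The condition is the Euclidean property. The 5 schema ◇q → □◇q defines it.
Suppose ◇q→□◇q is valid. Take Rxy, Rxz and set V(q)={y}. Then ◇q at x, so □◇q at x, so ◇q at z, so some w with Rzw has q; w=y, i.e. Rzy. By symmetry of the argument, Ryz.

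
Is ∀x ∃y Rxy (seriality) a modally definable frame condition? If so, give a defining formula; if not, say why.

The condition is seriality. A defining modal formula is □q → ◇q.

Yes — defined by □q → ◇q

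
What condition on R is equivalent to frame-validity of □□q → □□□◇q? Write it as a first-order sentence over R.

∀x ∀z (xR³z → ∃w (xR²w ∧ zRw))

This is a Sahlqvist (Geach-type) schema ◇^0□^2q → □^3◇^1q.
Minimal-valuation argument: fix x; take any y with xR^0y and any z with xR^3z. Set V(q) to the set of worlds R-reachable from y in exactly 2 steps. Then □^2q holds at y, so the antecedent holds at x; validity forces ◇^1q at z, giving a w with zR^1w and yR^2w.
First-order correspondent: ∀x ∀z (xR³z → ∃w (xR²w ∧ zRw)).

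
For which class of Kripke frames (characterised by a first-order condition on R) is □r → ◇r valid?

Suppose □r→◇r is valid. At any x set V(r)=W. Then □r at x, so ◇r at x, so x has a successor.

seriality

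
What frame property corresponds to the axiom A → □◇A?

Suppose A→□◇A is valid. Take Rxy and set V(A)={x}. Then A at x, so □◇A at x, so ◇A at y, so some z with Ryz has A; z=x, i.e. Ryx.
Conversely, on a frame with symmetry the schema holds at every world under every valuation.
Frame condition: ∀x ∀y (Rxy → Ryx).

symmetry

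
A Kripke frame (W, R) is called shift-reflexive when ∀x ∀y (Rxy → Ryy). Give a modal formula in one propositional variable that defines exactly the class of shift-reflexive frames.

□(□p → p)

This is shift-reflexivity; the standard corresponding axiom is T□: □(□p → p).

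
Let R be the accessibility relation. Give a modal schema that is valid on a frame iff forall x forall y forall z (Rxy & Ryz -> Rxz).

□ψ → □□ψ

A defining formula is □ψ → □□ψ (the 4 axiom).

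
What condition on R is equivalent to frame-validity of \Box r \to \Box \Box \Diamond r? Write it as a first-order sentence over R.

\forall x \forall z (x R^2 z \to \exists w (xRw \wedge zRw))

This is a Sahlqvist (Geach-type) schema ◇^0□^1r → □^2◇^1r.
Minimal-valuation argument: fix x; take any y with xR^0y and any z with xR^2z. Set V(r) to the set of worlds R-reachable from y in exactly 1 step. Then □^1r holds at y, so the antecedent holds at x; validity forces ◇^1r at z, giving a w with zR^1w and yR^1w.
First-order correspondent: \forall x \forall z (x R^2 z \to \exists w (xRw \wedge zRw)).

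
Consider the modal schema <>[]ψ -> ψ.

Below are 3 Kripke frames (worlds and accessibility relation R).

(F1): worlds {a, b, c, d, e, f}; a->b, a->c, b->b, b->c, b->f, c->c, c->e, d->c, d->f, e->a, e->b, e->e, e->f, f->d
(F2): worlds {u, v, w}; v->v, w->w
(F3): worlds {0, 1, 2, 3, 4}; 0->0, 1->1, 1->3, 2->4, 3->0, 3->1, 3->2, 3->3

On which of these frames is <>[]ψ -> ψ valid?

(F2)

Frame correspondent (Sahlqvist): forall x forall y (Rxy -> Ryx) — i.e. symmetry.
(F1): fails — Rbc but not Rcb.
(F2): holds.
(F3): fails — R32 but not R23.
Valid on: (F2).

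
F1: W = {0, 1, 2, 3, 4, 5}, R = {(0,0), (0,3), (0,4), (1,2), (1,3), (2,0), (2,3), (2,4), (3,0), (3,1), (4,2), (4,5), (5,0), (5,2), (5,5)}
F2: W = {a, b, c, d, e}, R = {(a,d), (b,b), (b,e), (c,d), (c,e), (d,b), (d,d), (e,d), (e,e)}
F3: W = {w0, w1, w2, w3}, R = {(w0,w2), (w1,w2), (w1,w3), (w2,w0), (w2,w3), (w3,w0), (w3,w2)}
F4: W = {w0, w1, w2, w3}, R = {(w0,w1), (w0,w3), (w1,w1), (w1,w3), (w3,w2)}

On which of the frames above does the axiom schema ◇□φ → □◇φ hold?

Frame correspondent (Sahlqvist): ∀x ∀y ∀z (Rxy ∧ Rxz → ∃w (Ryw ∧ Rzw)) — i.e. convergence.
F1: fails — R00 and R04 but 0 and 4 have no common successor.
F2: ✓.
F3: fails — Rw3w2 and Rw3w0 but w2 and w0 have no common successor.
F4: fails — Rw0w1 and Rw0w3 but w1 and w3 have no common successor.

F2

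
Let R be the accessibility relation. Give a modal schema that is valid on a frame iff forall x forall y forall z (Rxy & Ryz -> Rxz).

A defining formula is □q → □□q (the 4 axiom).
Suppose □q→□□q is valid. Take Rxy, Ryz and set V(q)={w : Rxw}. Then □q at x, so □□q at x, so □q at y, so q at z, i.e. Rxz.

□q → □□q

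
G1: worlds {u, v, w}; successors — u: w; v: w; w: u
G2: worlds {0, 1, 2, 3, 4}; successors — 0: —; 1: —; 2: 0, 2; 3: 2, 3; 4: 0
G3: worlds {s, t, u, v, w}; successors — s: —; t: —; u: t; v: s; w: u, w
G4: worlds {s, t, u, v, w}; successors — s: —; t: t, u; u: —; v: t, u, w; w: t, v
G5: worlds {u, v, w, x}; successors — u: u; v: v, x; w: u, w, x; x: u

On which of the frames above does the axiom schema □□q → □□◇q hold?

This is the axiom for a generalized confluence (Geach) condition; its first-order frame correspondent is ∀x ∀z (xR²z → ∃w (xR²w ∧ zRw)).
G1: fails — uR²u but no t with uR²t and uRt.
G2: fails — 2R²0 but no w with 2R²w and 0Rw.
G3: fails — wR²t but no w* with wR²w* and tRw*.
G4: fails — tR²u but no w* with tR²w* and uRw*.
G5: holds.
Valid on: G5.

G5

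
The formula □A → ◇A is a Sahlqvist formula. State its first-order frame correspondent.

seriality

Suppose □A→◇A is valid. At any x set V(A)=W. Then □A at x, so ◇A at x, so x has a successor.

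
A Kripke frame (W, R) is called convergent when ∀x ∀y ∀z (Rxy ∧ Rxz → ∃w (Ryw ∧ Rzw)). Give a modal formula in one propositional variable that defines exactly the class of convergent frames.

◇□s → □◇s

The condition is convergence. The .2 schema ◇□s → □◇s defines it.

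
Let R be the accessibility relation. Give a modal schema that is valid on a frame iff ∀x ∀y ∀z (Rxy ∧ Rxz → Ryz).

◇ψ → □◇ψ

This is the Euclidean property; the standard corresponding axiom is 5: ◇ψ → □◇ψ.
Suppose ◇ψ→□◇ψ is valid. Take Rxy, Rxz and set V(ψ)={y}. Then ◇ψ at x, so □◇ψ at x, so ◇ψ at z, so some w with Rzw has ψ; w=y, i.e. Rzy. By symmetry of the argument, Ryz.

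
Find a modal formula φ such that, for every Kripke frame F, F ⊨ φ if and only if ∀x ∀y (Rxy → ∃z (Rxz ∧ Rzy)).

A defining formula is □□r → □r (the C4 axiom).

□□r → □r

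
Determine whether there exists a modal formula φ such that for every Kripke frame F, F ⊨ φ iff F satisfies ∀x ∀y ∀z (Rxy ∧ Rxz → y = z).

Yes: it is partial functionality, defined by the CD schema ◇q → □q.
Suppose ◇q→□q is valid. Take Rxy, Rxz and set V(q)={y}. Then ◇q at x, so □q at x, so q at z, i.e. z=y.

Yes, by ◇q → □q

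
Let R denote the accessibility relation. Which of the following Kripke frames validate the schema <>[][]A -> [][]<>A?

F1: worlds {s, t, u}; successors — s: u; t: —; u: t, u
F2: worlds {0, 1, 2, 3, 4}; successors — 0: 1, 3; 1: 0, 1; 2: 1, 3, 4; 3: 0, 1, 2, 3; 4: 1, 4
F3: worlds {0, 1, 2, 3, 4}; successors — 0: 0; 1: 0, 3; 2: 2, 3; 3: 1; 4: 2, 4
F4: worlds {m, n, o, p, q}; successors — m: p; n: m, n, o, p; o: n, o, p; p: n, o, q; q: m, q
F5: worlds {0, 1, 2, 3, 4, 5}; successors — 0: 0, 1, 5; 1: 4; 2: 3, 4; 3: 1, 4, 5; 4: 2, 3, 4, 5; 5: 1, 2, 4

The schema corresponds to a generalized confluence (Geach) condition: forall x forall y forall z ((xRy & x R^2 z) -> exists w (y R^2 w & zRw)).
F1: fails — sRu, sR²t but no w with uR²w and tRw.
F2: ✓.
F3: fails — 2R3, 2R²3 but no w with 3R²w and 3Rw.
F4: fails — nRm, nR²m but no w with mR²w and mRw.
F5: ✓.
Valid on: F2, F5.

F2, F5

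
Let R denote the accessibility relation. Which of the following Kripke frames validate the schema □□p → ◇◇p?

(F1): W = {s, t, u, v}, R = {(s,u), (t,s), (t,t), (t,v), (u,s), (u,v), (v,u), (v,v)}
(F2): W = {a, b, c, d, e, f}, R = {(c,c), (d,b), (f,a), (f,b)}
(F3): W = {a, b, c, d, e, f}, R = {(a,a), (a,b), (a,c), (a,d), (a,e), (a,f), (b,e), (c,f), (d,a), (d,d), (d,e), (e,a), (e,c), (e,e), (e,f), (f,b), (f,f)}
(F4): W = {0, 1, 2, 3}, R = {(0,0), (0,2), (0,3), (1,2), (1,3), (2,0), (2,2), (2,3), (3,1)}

The schema corresponds to a generalized confluence (Geach) condition: ∀x ∃w (xR²w ∧ xR²w).
(F1): satisfies the condition.
(F2): fails — at a but no w with aR²w and aR²w.
(F3): satisfies the condition.
(F4): satisfies the condition.
Valid on: (F1), (F3), (F4).

(F1), (F3), (F4)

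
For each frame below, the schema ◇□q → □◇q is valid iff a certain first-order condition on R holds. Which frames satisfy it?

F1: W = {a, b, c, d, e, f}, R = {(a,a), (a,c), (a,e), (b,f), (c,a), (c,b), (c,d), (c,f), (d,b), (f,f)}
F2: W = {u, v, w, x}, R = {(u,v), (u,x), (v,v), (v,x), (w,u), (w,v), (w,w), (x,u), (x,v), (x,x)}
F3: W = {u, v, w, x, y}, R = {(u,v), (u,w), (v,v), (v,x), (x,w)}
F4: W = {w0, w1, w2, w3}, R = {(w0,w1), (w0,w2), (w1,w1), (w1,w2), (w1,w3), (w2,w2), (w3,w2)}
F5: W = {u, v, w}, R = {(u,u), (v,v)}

F2, F4, F5

This is the axiom for convergence; its first-order frame correspondent is ∀x ∀y ∀z (Rxy ∧ Rxz → ∃w (Ryw ∧ Rzw)).
F1: fails — Rae and Rae but e and e have no common successor.
F2: ✓.
F3: fails — Ruv and Ruw but v and w have no common successor.
F4: ✓.
F5: ✓.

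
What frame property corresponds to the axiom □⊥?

□⊥ is valid iff no world has any successor (otherwise □⊥ fails at any world with one).
Conversely, on a frame with emptiness of R the schema holds at every world under every valuation.
So the correspondent is emptiness of R.

emptiness of R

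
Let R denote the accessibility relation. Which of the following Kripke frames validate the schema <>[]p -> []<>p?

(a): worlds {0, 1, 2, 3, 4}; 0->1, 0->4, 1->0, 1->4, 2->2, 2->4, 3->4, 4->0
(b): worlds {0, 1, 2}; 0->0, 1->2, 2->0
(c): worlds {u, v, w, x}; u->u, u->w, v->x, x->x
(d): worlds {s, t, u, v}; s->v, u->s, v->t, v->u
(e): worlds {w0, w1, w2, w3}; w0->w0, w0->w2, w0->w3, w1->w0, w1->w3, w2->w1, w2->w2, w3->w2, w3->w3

(b)

The schema corresponds to convergence: forall x forall y forall z (Rxy & Rxz -> exists w (Ryw & Rzw)).
(a): fails — R10 and R14 but 0 and 4 have no common successor.
(b): holds.
(c): fails — Ruw and Ruw but w and w have no common successor.
(d): fails — Rvt and Rvt but t and t have no common successor.
(e): fails — Rw2w1 and Rw2w2 but w1 and w2 have no common successor.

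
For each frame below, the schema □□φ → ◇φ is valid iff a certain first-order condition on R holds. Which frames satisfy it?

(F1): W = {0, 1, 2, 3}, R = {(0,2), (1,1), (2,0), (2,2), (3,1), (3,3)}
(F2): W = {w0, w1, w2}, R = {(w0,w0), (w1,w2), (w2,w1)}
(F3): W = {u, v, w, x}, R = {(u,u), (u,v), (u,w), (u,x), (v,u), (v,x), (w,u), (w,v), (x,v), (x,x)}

This is the axiom for a generalized confluence (Geach) condition; its first-order frame correspondent is ∀x ∃w (xR²w ∧ xRw).
(F1): holds.
(F2): fails — at w1 but no w with w1R²w and w1Rw.
(F3): holds.
Valid on: (F1), (F3).

(F1), (F3)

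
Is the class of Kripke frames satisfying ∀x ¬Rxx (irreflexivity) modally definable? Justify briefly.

Not modally definable

Modal frame validity is preserved under surjective bounded morphisms.
The 3-cycle (worlds 0,1,2 with 0→1→2→0) is irreflexive, and the map sending every world to a single reflexive point • is a surjective bounded morphism (forth: every edge maps to (•,•); back: every world has a successor). So any modal formula valid on the 3-cycle is also valid on the reflexive point, which is not irreflexive.
Hence irreflexivity is not modally definable.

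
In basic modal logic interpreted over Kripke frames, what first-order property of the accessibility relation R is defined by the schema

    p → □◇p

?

symmetry: ∀x ∀y (Rxy → Ryx)

Suppose p→□◇p is valid. Take Rxy and set V(p)={x}. Then p at x, so □◇p at x, so ◇p at y, so some z with Ryz has p; z=x, i.e. Ryx.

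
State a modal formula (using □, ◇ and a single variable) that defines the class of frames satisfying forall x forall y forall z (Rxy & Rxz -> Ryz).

◇q → □◇q

The condition is the Euclidean property. The 5 schema ◇q → □◇q defines it.
Suppose ◇q→□◇q is valid. Take Rxy, Rxz and set V(q)={y}. Then ◇q at x, so □◇q at x, so ◇q at z, so some w with Rzw has q; w=y, i.e. Rzy. By symmetry of the argument, Ryz.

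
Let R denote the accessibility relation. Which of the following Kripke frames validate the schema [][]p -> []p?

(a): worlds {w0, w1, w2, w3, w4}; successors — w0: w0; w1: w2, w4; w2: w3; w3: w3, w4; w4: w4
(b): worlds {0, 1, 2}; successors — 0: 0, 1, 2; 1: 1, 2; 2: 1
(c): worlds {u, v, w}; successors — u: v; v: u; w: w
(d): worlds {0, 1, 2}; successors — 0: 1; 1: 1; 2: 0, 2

Frame correspondent (Sahlqvist): forall x forall y (Rxy -> exists z (Rxz & Rzy)) — i.e. density.
(a): fails — Rw1w2 but no z with Rw1z and Rzw2.
(b): satisfies the condition.
(c): fails — Ruv but no z with Ruz and Rzv.
(d): satisfies the condition.

(b), (d)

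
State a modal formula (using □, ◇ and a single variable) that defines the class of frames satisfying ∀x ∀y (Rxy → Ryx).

s → □◇s

A defining formula is s → □◇s (the B axiom).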